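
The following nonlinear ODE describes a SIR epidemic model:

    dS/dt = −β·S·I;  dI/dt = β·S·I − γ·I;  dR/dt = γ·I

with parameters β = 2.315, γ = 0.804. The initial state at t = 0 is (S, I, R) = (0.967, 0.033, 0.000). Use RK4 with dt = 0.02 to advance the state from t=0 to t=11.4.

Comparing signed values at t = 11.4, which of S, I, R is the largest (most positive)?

largest component: R

t=0.000: state=(0.967, 0.033, 0.000)
step 1 (dt=0.02): k1=(-0.074, 0.047, 0.027), k2=(-0.075, 0.048, 0.027), k3=(-0.075, 0.048, 0.027), k4=(-0.076, 0.049, 0.027); state += dt/6·(k1+2k2+2k3+k4)
t=0.020: state=(0.966, 0.034, 0.001)
t=0.040: state=(0.964, 0.035, 0.001)
t=0.060: state=(0.962, 0.036, 0.002)
continuing one RK4 step at a time; state shown every 25 steps (Δt=0.5):
t=0.500: state=(0.915, 0.066, 0.019)
t=1.000: state=(0.823, 0.121, 0.056)
t=1.500: state=(0.686, 0.195, 0.119)
t=2.000: state=(0.526, 0.263, 0.212)
t=2.500: state=(0.379, 0.296, 0.325)
t=3.000: state=(0.270, 0.287, 0.444)
t=3.500: state=(0.197, 0.251, 0.552)
t=4.000: state=(0.151, 0.205, 0.644)
t=4.500: state=(0.123, 0.160, 0.717)
t=5.000: state=(0.104, 0.122, 0.774)
t=5.500: state=(0.092, 0.092, 0.816)
t=6.000: state=(0.084, 0.068, 0.848)
t=6.500: state=(0.079, 0.050, 0.872)
t=7.000: state=(0.075, 0.036, 0.889)
t=7.500: state=(0.072, 0.027, 0.901)
t=8.000: state=(0.070, 0.019, 0.910)
t=8.500: state=(0.069, 0.014, 0.917)
t=9.000: state=(0.068, 0.010, 0.922)
t=9.500: state=(0.067, 0.007, 0.925)
t=10.000: state=(0.067, 0.005, 0.928)
t=10.500: state=(0.067, 0.004, 0.930)
t=11.000: state=(0.066, 0.003, 0.931)
t=11.400: state=(0.066, 0.002, 0.932)
compare at T: S=0.066, I=0.002, R=0.932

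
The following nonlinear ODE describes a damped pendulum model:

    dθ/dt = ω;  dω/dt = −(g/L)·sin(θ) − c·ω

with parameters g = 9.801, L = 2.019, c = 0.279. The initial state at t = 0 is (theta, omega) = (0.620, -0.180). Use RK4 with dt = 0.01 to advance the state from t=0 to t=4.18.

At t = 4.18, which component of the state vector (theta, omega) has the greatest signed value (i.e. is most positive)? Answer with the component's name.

largest component: omega

t=0.000: state=(0.620, -0.180)
step 1 (dt=0.01): k1=(-0.180, -2.770), k2=(-0.194, -2.763), k3=(-0.194, -2.763), k4=(-0.208, -2.755); state += dt/6·(k1+2k2+2k3+k4)
t=0.010: state=(0.618, -0.208)
t=0.020: state=(0.616, -0.235)
t=0.030: state=(0.613, -0.262)
continuing one RK4 step at a time; state shown every 20 steps (Δt=0.2):
t=0.200: state=(0.531, -0.691)
t=0.400: state=(0.353, -1.061)
t=0.600: state=(0.121, -1.226)
t=0.800: state=(-0.122, -1.157)
t=1.000: state=(-0.328, -0.879)
t=1.200: state=(-0.464, -0.461)
t=1.400: state=(-0.509, 0.012)
t=1.600: state=(-0.461, 0.458)
t=1.800: state=(-0.332, 0.802)
t=2.000: state=(-0.151, 0.986)
t=2.200: state=(0.049, 0.979)
t=2.400: state=(0.229, 0.792)
t=2.600: state=(0.357, 0.471)
t=2.800: state=(0.413, 0.085)
t=3.000: state=(0.391, -0.295)
t=3.200: state=(0.300, -0.603)
t=3.400: state=(0.159, -0.787)
t=3.600: state=(-0.004, -0.816)
t=3.800: state=(-0.158, -0.693)
t=4.000: state=(-0.273, -0.449)
t=4.180: state=(-0.330, -0.171)
compare at T: theta=-0.330, omega=-0.171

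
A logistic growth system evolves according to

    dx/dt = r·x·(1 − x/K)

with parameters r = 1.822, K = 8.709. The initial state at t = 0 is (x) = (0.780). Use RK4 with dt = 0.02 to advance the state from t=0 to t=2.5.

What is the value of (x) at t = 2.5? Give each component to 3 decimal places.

t=0.000: state=(0.780)
step 1 (dt=0.02): k1=(1.294), k2=(1.313), k3=(1.313), k4=(1.333); state += dt/6·(k1+2k2+2k3+k4)
t=0.020: state=(0.806)
t=0.040: state=(0.833)
t=0.060: state=(0.861)
continuing one RK4 step at a time; state shown every 5 steps (Δt=0.1):
t=0.100: state=(0.919)
t=0.200: state=(1.080)
t=0.300: state=(1.265)
t=0.400: state=(1.475)
t=0.500: state=(1.712)
t=0.600: state=(1.976)
t=0.700: state=(2.268)
t=0.800: state=(2.587)
t=0.900: state=(2.930)
t=1.000: state=(3.294)
t=1.100: state=(3.675)
t=1.200: state=(4.066)
t=1.300: state=(4.462)
t=1.400: state=(4.857)
t=1.500: state=(5.243)
t=1.600: state=(5.615)
t=1.700: state=(5.969)
t=1.800: state=(6.299)
t=1.900: state=(6.603)
t=2.000: state=(6.880)
t=2.100: state=(7.130)
t=2.200: state=(7.352)
t=2.300: state=(7.548)
t=2.400: state=(7.719)
t=2.500: state=(7.868)

(x) = (7.868)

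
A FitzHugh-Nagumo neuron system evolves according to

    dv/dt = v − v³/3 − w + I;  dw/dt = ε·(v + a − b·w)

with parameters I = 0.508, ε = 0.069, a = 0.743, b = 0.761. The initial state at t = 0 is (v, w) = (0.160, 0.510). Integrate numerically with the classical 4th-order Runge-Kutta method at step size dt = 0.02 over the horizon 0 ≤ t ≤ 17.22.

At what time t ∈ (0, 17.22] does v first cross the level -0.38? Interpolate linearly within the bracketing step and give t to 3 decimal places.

t=0.000: state=(0.160, 0.510)
step 1 (dt=0.02): k1=(0.157, 0.036), k2=(0.158, 0.036), k3=(0.158, 0.036), k4=(0.159, 0.036); state += dt/6·(k1+2k2+2k3+k4)
t=0.020: state=(0.163, 0.511)
t=0.040: state=(0.166, 0.511)
t=0.060: state=(0.170, 0.512)
continuing one RK4 step at a time; state shown every 50 steps (Δt=1):
t=1.000: state=(0.393, 0.552)
t=2.000: state=(0.837, 0.614)
t=3.000: state=(1.323, 0.706)
t=4.000: state=(1.509, 0.817)
t=5.000: state=(1.502, 0.927)
t=6.000: state=(1.439, 1.028)
t=7.000: state=(1.358, 1.120)
t=8.000: state=(1.263, 1.200)
t=9.000: state=(1.153, 1.270)
t=10.000: state=(1.018, 1.328)
t=11.000: state=(0.834, 1.373)
t=12.000: state=(0.533, 1.399)
t=13.000: state=(-0.116, 1.395)
t=13.220: state=(-0.360, 1.387)
next step: t=13.240: state=(-0.385, 1.386) — v has crossed -0.38
linear interpolation between t=13.220 (-0.36050) and t=13.240 (-0.38517) → t≈13.236

t = 13.236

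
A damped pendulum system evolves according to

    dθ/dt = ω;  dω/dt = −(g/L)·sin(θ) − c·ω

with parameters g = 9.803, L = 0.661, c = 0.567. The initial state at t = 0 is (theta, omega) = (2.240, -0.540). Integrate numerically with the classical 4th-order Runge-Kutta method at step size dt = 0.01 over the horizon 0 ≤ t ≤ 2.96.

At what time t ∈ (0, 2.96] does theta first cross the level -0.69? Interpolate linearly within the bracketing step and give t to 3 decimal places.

t=0.000: state=(2.240, -0.540)
step 1 (dt=0.01): k1=(-0.540, -11.326), k2=(-0.597, -11.318), k3=(-0.597, -11.321), k4=(-0.653, -11.316); state += dt/6·(k1+2k2+2k3+k4)
t=0.010: state=(2.234, -0.653)
t=0.020: state=(2.227, -0.766)
t=0.030: state=(2.219, -0.880)
continuing one RK4 step at a time; state shown every 10 steps (Δt=0.1):
t=0.100: state=(2.129, -1.681)
t=0.200: state=(1.902, -2.881)
t=0.300: state=(1.551, -4.137)
t=0.400: state=(1.077, -5.294)
t=0.500: state=(0.507, -6.017)
t=0.600: state=(-0.100, -5.968)
t=0.700: state=(-0.659, -5.098)
next step: t=0.710: state=(-0.710, -4.976) — theta has crossed -0.69
linear interpolation between t=0.700 (-0.65922) and t=0.710 (-0.70960) → t≈0.706

t = 0.706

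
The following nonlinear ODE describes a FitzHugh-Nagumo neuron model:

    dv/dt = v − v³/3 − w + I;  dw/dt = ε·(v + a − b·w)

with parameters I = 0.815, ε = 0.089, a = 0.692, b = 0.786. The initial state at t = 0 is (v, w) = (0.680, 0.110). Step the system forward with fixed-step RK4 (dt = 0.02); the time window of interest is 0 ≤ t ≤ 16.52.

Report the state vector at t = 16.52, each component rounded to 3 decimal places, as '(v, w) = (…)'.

(v, w) = (-1.409, 1.511)

t=0.000: state=(0.680, 0.110)
step 1 (dt=0.02): k1=(1.280, 0.114), k2=(1.286, 0.115), k3=(1.286, 0.115), k4=(1.291, 0.117); state += dt/6·(k1+2k2+2k3+k4)
t=0.020: state=(0.706, 0.112)
t=0.040: state=(0.732, 0.115)
t=0.060: state=(0.758, 0.117)
continuing one RK4 step at a time; state shown every 50 steps (Δt=1):
t=1.000: state=(1.753, 0.274)
t=2.000: state=(1.894, 0.475)
t=3.000: state=(1.835, 0.663)
t=4.000: state=(1.761, 0.832)
t=5.000: state=(1.684, 0.983)
t=6.000: state=(1.607, 1.118)
t=7.000: state=(1.527, 1.236)
t=8.000: state=(1.444, 1.340)
t=9.000: state=(1.357, 1.429)
t=10.000: state=(1.263, 1.505)
t=11.000: state=(1.158, 1.567)
t=12.000: state=(1.037, 1.615)
t=13.000: state=(0.882, 1.648)
t=14.000: state=(0.658, 1.663)
t=15.000: state=(0.249, 1.651)
t=16.000: state=(-0.706, 1.585)
t=16.520: state=(-1.409, 1.511)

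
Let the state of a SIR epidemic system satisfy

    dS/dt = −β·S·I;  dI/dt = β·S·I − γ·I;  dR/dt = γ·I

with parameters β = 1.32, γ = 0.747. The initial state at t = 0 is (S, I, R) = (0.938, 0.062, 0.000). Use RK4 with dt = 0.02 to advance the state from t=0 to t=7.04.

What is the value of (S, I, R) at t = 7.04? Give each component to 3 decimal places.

t=0.000: state=(0.938, 0.062, 0.000)
step 1 (dt=0.02): k1=(-0.077, 0.030, 0.046), k2=(-0.077, 0.031, 0.047), k3=(-0.077, 0.031, 0.047), k4=(-0.077, 0.031, 0.047); state += dt/6·(k1+2k2+2k3+k4)
t=0.020: state=(0.936, 0.063, 0.001)
t=0.040: state=(0.935, 0.063, 0.002)
t=0.060: state=(0.933, 0.064, 0.003)
continuing one RK4 step at a time; state shown every 25 steps (Δt=0.5):
t=0.500: state=(0.896, 0.078, 0.026)
t=1.000: state=(0.846, 0.096, 0.059)
t=1.500: state=(0.789, 0.113, 0.098)
t=2.000: state=(0.729, 0.128, 0.143)
t=2.500: state=(0.667, 0.140, 0.193)
t=3.000: state=(0.607, 0.147, 0.247)
t=3.500: state=(0.550, 0.148, 0.302)
t=4.000: state=(0.500, 0.144, 0.357)
t=4.500: state=(0.455, 0.136, 0.409)
t=5.000: state=(0.418, 0.125, 0.458)
t=5.500: state=(0.387, 0.112, 0.502)
t=6.000: state=(0.361, 0.098, 0.541)
t=6.500: state=(0.339, 0.085, 0.575)
t=7.000: state=(0.322, 0.073, 0.605)
t=7.040: state=(0.321, 0.072, 0.607)

(S, I, R) = (0.321, 0.072, 0.607)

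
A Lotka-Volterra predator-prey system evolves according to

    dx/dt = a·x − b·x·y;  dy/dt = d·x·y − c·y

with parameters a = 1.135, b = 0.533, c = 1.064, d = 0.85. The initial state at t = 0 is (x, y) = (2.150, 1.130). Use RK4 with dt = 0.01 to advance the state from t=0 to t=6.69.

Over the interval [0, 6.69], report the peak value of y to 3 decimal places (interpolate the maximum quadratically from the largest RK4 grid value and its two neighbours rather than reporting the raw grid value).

t=0.000: state=(2.150, 1.130)
step 1 (dt=0.01): k1=(1.145, 0.863), k2=(1.143, 0.872), k3=(1.143, 0.872), k4=(1.141, 0.880); state += dt/6·(k1+2k2+2k3+k4)
t=0.010: state=(2.161, 1.139)
t=0.020: state=(2.173, 1.148)
t=0.030: state=(2.184, 1.157)
continuing one RK4 step at a time; state shown every 25 steps (Δt=0.25):
t=0.250: state=(2.415, 1.408)
t=0.500: state=(2.588, 1.841)
t=0.750: state=(2.587, 2.454)
t=1.000: state=(2.360, 3.194)
t=1.250: state=(1.953, 3.879)
t=1.500: state=(1.499, 4.288)
t=1.750: state=(1.117, 4.331)
t=2.000: state=(0.845, 4.081)
t=2.250: state=(0.669, 3.668)
t=2.500: state=(0.562, 3.201)
t=2.750: state=(0.502, 2.745)
t=3.000: state=(0.476, 2.333)
t=3.250: state=(0.475, 1.977)
t=3.500: state=(0.494, 1.679)
t=3.750: state=(0.534, 1.435)
t=4.000: state=(0.593, 1.239)
t=4.250: state=(0.675, 1.087)
t=4.500: state=(0.782, 0.972)
t=4.750: state=(0.918, 0.892)
t=5.000: state=(1.086, 0.845)
t=5.250: state=(1.291, 0.833)
t=5.500: state=(1.532, 0.862)
t=5.750: state=(1.805, 0.941)
t=6.000: state=(2.096, 1.091)
t=6.250: state=(2.370, 1.345)
t=6.500: state=(2.566, 1.746)
t=6.690: state=(2.614, 2.170)
largest grid value and its neighbours: y(1.640)=4.35552, y(1.650)=4.35599, y(1.660)=4.35591
parabola through these three points peaks at t≈1.653 with y≈4.35603

max y = 4.356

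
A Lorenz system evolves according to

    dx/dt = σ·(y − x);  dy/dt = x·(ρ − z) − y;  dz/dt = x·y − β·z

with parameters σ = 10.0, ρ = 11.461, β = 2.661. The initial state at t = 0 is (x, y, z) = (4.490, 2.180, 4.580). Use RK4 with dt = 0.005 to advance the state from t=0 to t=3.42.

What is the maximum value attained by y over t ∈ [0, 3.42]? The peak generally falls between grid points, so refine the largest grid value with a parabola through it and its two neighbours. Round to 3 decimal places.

t=0.000: state=(4.490, 2.180, 4.580)
step 1 (dt=0.005): k1=(-23.100, 28.716, -2.399), k2=(-21.805, 28.273, -2.191), k3=(-21.848, 28.294, -2.190), k4=(-20.593, 27.871, -1.988); state += dt/6·(k1+2k2+2k3+k4)
t=0.005: state=(4.381, 2.321, 4.569)
t=0.010: state=(4.284, 2.459, 4.560)
t=0.015: state=(4.198, 2.593, 4.553)
continuing one RK4 step at a time; state shown every 40 steps (Δt=0.2):
t=0.200: state=(5.157, 6.794, 5.894)
t=0.400: state=(8.009, 8.322, 12.449)
t=0.600: state=(5.508, 3.583, 13.684)
t=0.800: state=(3.078, 2.649, 9.753)
t=1.000: state=(3.340, 3.939, 7.263)
t=1.200: state=(5.246, 6.449, 7.812)
t=1.400: state=(7.006, 7.150, 11.752)
t=1.600: state=(5.570, 4.412, 12.630)
t=1.800: state=(3.952, 3.627, 10.090)
t=2.000: state=(4.186, 4.679, 8.437)
t=2.200: state=(5.569, 6.314, 9.236)
t=2.400: state=(6.344, 6.211, 11.607)
t=2.600: state=(5.290, 4.616, 11.666)
t=2.800: state=(4.424, 4.304, 10.015)
t=3.000: state=(4.762, 5.165, 9.191)
t=3.200: state=(5.674, 6.059, 10.074)
t=3.400: state=(5.866, 5.647, 11.347)
t=3.420: state=(5.817, 5.545, 11.396)
largest grid value and its neighbours: y(0.335)=8.79246, y(0.340)=8.79866, y(0.345)=8.79797
parabola through these three points peaks at t≈0.342 with y≈8.79921

max y = 8.799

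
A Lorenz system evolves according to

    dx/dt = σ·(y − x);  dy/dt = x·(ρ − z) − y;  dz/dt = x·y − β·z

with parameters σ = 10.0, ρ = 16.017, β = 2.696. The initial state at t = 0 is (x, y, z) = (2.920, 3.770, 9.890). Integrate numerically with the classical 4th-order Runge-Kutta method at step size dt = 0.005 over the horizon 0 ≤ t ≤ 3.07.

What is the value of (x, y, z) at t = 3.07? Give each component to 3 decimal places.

t=0.000: state=(2.920, 3.770, 9.890)
step 1 (dt=0.005): k1=(8.500, 14.121, -15.655), k2=(8.641, 14.331, -15.366), k3=(8.642, 14.330, -15.365), k4=(8.784, 14.542, -15.073); state += dt/6·(k1+2k2+2k3+k4)
t=0.005: state=(2.963, 3.842, 9.813)
t=0.010: state=(3.008, 3.915, 9.739)
t=0.015: state=(3.054, 3.991, 9.668)
continuing one RK4 step at a time; state shown every 20 steps (Δt=0.1):
t=0.100: state=(4.093, 5.626, 8.990)
t=0.200: state=(6.012, 8.280, 9.978)
t=0.300: state=(8.334, 10.417, 13.721)
t=0.400: state=(9.409, 9.153, 18.534)
t=0.500: state=(7.845, 5.341, 19.718)
t=0.600: state=(5.321, 3.131, 17.366)
t=0.700: state=(3.774, 2.877, 14.379)
t=0.800: state=(3.429, 3.577, 11.958)
t=0.900: state=(3.990, 4.943, 10.495)
t=1.000: state=(5.307, 6.965, 10.444)
t=1.100: state=(7.166, 9.082, 12.458)
t=1.200: state=(8.669, 9.470, 16.233)
t=1.300: state=(8.402, 7.098, 18.811)
t=1.400: state=(6.552, 4.499, 18.102)
t=1.500: state=(4.820, 3.544, 15.727)
t=1.600: state=(4.070, 3.823, 13.385)
t=1.700: state=(4.255, 4.838, 11.768)
t=1.800: state=(5.183, 6.425, 11.309)
t=1.900: state=(6.632, 8.192, 12.475)
t=2.000: state=(7.994, 8.956, 15.199)
t=2.100: state=(8.218, 7.641, 17.697)
t=2.200: state=(7.031, 5.456, 17.893)
t=2.300: state=(5.522, 4.249, 16.246)
t=2.400: state=(4.656, 4.218, 14.227)
t=2.500: state=(4.620, 4.962, 12.690)
t=2.600: state=(5.282, 6.229, 12.106)
t=2.700: state=(6.416, 7.660, 12.841)
t=2.800: state=(7.542, 8.406, 14.841)
t=2.900: state=(7.886, 7.640, 16.904)
t=3.000: state=(7.122, 5.973, 17.412)
t=3.070: state=(6.269, 5.062, 16.753)

(x, y, z) = (6.269, 5.062, 16.753)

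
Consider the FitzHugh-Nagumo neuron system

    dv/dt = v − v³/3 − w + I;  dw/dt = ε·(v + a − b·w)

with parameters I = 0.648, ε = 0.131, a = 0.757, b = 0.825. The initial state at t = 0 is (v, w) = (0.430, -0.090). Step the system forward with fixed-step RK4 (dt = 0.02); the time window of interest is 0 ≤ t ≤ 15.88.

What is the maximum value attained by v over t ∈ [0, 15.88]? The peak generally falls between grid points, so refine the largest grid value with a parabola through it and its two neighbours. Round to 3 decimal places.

t=0.000: state=(0.430, -0.090)
step 1 (dt=0.02): k1=(1.141, 0.165), k2=(1.149, 0.167), k3=(1.149, 0.167), k4=(1.157, 0.168); state += dt/6·(k1+2k2+2k3+k4)
t=0.020: state=(0.453, -0.087)
t=0.040: state=(0.476, -0.083)
t=0.060: state=(0.500, -0.080)
continuing one RK4 step at a time; state shown every 50 steps (Δt=1):
t=1.000: state=(1.598, 0.145)
t=2.000: state=(1.839, 0.445)
t=3.000: state=(1.753, 0.717)
t=4.000: state=(1.635, 0.948)
t=5.000: state=(1.510, 1.140)
t=6.000: state=(1.375, 1.296)
t=7.000: state=(1.226, 1.419)
t=8.000: state=(1.050, 1.509)
t=9.000: state=(0.817, 1.565)
t=10.000: state=(0.438, 1.579)
t=11.000: state=(-0.393, 1.520)
t=12.000: state=(-1.679, 1.324)
t=13.000: state=(-1.918, 1.050)
t=14.000: state=(-1.844, 0.803)
t=15.000: state=(-1.751, 0.591)
t=15.880: state=(-1.668, 0.433)
largest grid value and its neighbours: v(1.860)=1.84117, v(1.880)=1.84120, v(1.900)=1.84112
parabola through these three points peaks at t≈1.875 with v≈1.84121

max v = 1.841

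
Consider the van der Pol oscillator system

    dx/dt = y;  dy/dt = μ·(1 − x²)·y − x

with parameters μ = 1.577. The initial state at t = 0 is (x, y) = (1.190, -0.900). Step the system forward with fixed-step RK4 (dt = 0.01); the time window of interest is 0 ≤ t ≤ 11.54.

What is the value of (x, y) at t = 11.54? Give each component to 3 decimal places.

t=0.000: state=(1.190, -0.900)
step 1 (dt=0.01): k1=(-0.900, -0.599), k2=(-0.903, -0.608), k3=(-0.903, -0.608), k4=(-0.906, -0.617); state += dt/6·(k1+2k2+2k3+k4)
t=0.010: state=(1.181, -0.906)
t=0.020: state=(1.172, -0.912)
t=0.030: state=(1.163, -0.919)
continuing one RK4 step at a time; state shown every 50 steps (Δt=0.5):
t=0.500: state=(0.619, -1.504)
t=1.000: state=(-0.506, -3.149)
t=1.500: state=(-1.876, -1.268)
t=2.000: state=(-1.998, 0.259)
t=2.500: state=(-1.812, 0.444)
t=3.000: state=(-1.562, 0.561)
t=3.500: state=(-1.236, 0.768)
t=4.000: state=(-0.748, 1.271)
t=4.500: state=(0.191, 2.697)
t=5.000: state=(1.678, 2.085)
t=5.500: state=(2.009, -0.143)
t=6.000: state=(1.848, -0.421)
t=6.500: state=(1.610, -0.537)
t=7.000: state=(1.301, -0.720)
t=7.500: state=(0.852, -1.143)
t=8.000: state=(0.028, -2.362)
t=8.500: state=(-1.469, -2.708)
t=9.000: state=(-2.016, 0.000)
t=9.500: state=(-1.884, 0.398)
t=10.000: state=(-1.655, 0.515)
t=10.500: state=(-1.361, 0.678)
t=11.000: state=(-0.946, 1.036)
t=11.500: state=(-0.219, 2.055)
t=11.540: state=(-0.134, 2.192)

(x, y) = (-0.134, 2.192)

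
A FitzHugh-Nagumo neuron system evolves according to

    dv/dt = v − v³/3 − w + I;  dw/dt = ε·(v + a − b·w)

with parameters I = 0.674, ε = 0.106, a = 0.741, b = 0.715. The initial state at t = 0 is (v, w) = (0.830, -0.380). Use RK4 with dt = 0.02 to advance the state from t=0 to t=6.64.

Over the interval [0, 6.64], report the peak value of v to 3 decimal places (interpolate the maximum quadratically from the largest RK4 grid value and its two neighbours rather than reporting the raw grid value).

t=0.000: state=(0.830, -0.380)
step 1 (dt=0.02): k1=(1.693, 0.195), k2=(1.696, 0.197), k3=(1.696, 0.197), k4=(1.699, 0.199); state += dt/6·(k1+2k2+2k3+k4)
t=0.020: state=(0.864, -0.376)
t=0.040: state=(0.898, -0.372)
t=0.060: state=(0.932, -0.368)
continuing one RK4 step at a time; state shown every 25 steps (Δt=0.5):
t=0.500: state=(1.601, -0.263)
t=1.000: state=(1.943, -0.120)
t=1.500: state=(1.997, 0.026)
t=2.000: state=(1.972, 0.167)
t=2.500: state=(1.929, 0.300)
t=3.000: state=(1.883, 0.427)
t=3.500: state=(1.835, 0.546)
t=4.000: state=(1.786, 0.659)
t=4.500: state=(1.737, 0.764)
t=5.000: state=(1.686, 0.863)
t=5.500: state=(1.635, 0.956)
t=6.000: state=(1.582, 1.043)
t=6.500: state=(1.528, 1.123)
t=6.640: state=(1.512, 1.145)
largest grid value and its neighbours: v(1.440)=1.99665, v(1.460)=1.99676, v(1.480)=1.99676
parabola through these three points peaks at t≈1.470 with v≈1.99678

max v = 1.997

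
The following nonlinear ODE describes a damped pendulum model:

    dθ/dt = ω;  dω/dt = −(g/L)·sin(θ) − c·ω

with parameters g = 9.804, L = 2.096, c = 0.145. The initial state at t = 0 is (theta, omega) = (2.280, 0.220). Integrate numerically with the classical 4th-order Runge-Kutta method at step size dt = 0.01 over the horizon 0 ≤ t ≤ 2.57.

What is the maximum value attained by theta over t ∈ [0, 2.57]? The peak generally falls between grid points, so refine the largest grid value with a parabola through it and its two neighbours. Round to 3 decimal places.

t=0.000: state=(2.280, 0.220)
step 1 (dt=0.01): k1=(0.220, -3.582), k2=(0.202, -3.576), k3=(0.202, -3.576), k4=(0.184, -3.570); state += dt/6·(k1+2k2+2k3+k4)
t=0.010: state=(2.282, 0.184)
t=0.020: state=(2.284, 0.149)
t=0.030: state=(2.285, 0.113)
continuing one RK4 step at a time; state shown every 10 steps (Δt=0.1):
t=0.100: state=(2.284, -0.134)
t=0.200: state=(2.253, -0.487)
t=0.300: state=(2.187, -0.849)
t=0.400: state=(2.083, -1.228)
t=0.500: state=(1.940, -1.630)
t=0.600: state=(1.756, -2.052)
t=0.700: state=(1.529, -2.484)
t=0.800: state=(1.260, -2.905)
t=0.900: state=(0.950, -3.277)
t=1.000: state=(0.608, -3.555)
t=1.100: state=(0.244, -3.694)
t=1.200: state=(-0.126, -3.668)
t=1.300: state=(-0.484, -3.476)
t=1.400: state=(-0.816, -3.145)
t=1.500: state=(-1.110, -2.719)
t=1.600: state=(-1.358, -2.242)
t=1.700: state=(-1.558, -1.748)
t=1.800: state=(-1.708, -1.260)
t=1.900: state=(-1.810, -0.787)
t=2.000: state=(-1.866, -0.328)
t=2.100: state=(-1.876, 0.120)
t=2.200: state=(-1.842, 0.563)
t=2.300: state=(-1.764, 1.006)
t=2.400: state=(-1.641, 1.451)
t=2.500: state=(-1.474, 1.894)
t=2.570: state=(-1.330, 2.196)
largest grid value and its neighbours: theta(0.050)=2.28654, theta(0.060)=2.28679, theta(0.070)=2.28668
parabola through these three points peaks at t≈0.062 with theta≈2.28680

max theta = 2.287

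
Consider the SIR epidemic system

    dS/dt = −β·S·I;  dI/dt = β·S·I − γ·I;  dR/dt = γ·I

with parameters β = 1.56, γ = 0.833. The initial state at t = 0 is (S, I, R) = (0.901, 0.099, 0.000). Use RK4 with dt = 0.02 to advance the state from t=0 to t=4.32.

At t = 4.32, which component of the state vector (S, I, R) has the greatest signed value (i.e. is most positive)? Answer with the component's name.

largest component: R

t=0.000: state=(0.901, 0.099, 0.000)
step 1 (dt=0.02): k1=(-0.139, 0.057, 0.082), k2=(-0.140, 0.057, 0.083), k3=(-0.140, 0.057, 0.083), k4=(-0.140, 0.057, 0.083); state += dt/6·(k1+2k2+2k3+k4)
t=0.020: state=(0.898, 0.100, 0.002)
t=0.040: state=(0.895, 0.101, 0.003)
t=0.060: state=(0.893, 0.102, 0.005)
continuing one RK4 step at a time; state shown every 10 steps (Δt=0.2):
t=0.200: state=(0.872, 0.111, 0.017)
t=0.400: state=(0.841, 0.122, 0.037)
t=0.600: state=(0.808, 0.134, 0.058)
t=0.800: state=(0.774, 0.145, 0.081)
t=1.000: state=(0.738, 0.155, 0.106)
t=1.200: state=(0.702, 0.165, 0.133)
t=1.400: state=(0.666, 0.173, 0.161)
t=1.600: state=(0.631, 0.179, 0.191)
t=1.800: state=(0.596, 0.183, 0.221)
t=2.000: state=(0.563, 0.186, 0.252)
t=2.200: state=(0.531, 0.187, 0.283)
t=2.400: state=(0.501, 0.186, 0.314)
t=2.600: state=(0.473, 0.183, 0.344)
t=2.800: state=(0.447, 0.179, 0.374)
t=3.000: state=(0.423, 0.173, 0.404)
t=3.200: state=(0.401, 0.167, 0.432)
t=3.400: state=(0.381, 0.159, 0.459)
t=3.600: state=(0.363, 0.152, 0.485)
t=3.800: state=(0.347, 0.143, 0.510)
t=4.000: state=(0.332, 0.135, 0.533)
t=4.200: state=(0.319, 0.126, 0.555)
t=4.320: state=(0.311, 0.121, 0.567)
compare at T: S=0.311, I=0.121, R=0.567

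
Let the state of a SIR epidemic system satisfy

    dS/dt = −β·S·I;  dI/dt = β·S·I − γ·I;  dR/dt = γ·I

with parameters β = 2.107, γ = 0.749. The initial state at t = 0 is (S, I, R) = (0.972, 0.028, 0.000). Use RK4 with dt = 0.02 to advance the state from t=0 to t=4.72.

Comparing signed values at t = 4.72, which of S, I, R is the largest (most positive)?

t=0.000: state=(0.972, 0.028, 0.000)
step 1 (dt=0.02): k1=(-0.057, 0.036, 0.021), k2=(-0.058, 0.037, 0.021), k3=(-0.058, 0.037, 0.021), k4=(-0.059, 0.037, 0.022); state += dt/6·(k1+2k2+2k3+k4)
t=0.020: state=(0.971, 0.029, 0.000)
t=0.040: state=(0.970, 0.029, 0.001)
t=0.060: state=(0.968, 0.030, 0.001)
continuing one RK4 step at a time; state shown every 10 steps (Δt=0.2):
t=0.200: state=(0.959, 0.036, 0.005)
t=0.400: state=(0.943, 0.047, 0.011)
t=0.600: state=(0.922, 0.059, 0.019)
t=0.800: state=(0.896, 0.075, 0.029)
t=1.000: state=(0.865, 0.094, 0.041)
t=1.200: state=(0.828, 0.115, 0.057)
t=1.400: state=(0.785, 0.139, 0.076)
t=1.600: state=(0.736, 0.165, 0.099)
t=1.800: state=(0.683, 0.192, 0.126)
t=2.000: state=(0.626, 0.217, 0.156)
t=2.200: state=(0.569, 0.241, 0.191)
t=2.400: state=(0.512, 0.260, 0.228)
t=2.600: state=(0.457, 0.275, 0.268)
t=2.800: state=(0.406, 0.284, 0.310)
t=3.000: state=(0.360, 0.287, 0.353)
t=3.200: state=(0.319, 0.285, 0.396)
t=3.400: state=(0.283, 0.278, 0.438)
t=3.600: state=(0.253, 0.268, 0.479)
t=3.800: state=(0.226, 0.255, 0.518)
t=4.000: state=(0.204, 0.241, 0.556)
t=4.200: state=(0.185, 0.225, 0.590)
t=4.400: state=(0.169, 0.209, 0.623)
t=4.600: state=(0.155, 0.192, 0.653)
t=4.720: state=(0.148, 0.183, 0.670)
compare at T: S=0.148, I=0.183, R=0.670

largest component: R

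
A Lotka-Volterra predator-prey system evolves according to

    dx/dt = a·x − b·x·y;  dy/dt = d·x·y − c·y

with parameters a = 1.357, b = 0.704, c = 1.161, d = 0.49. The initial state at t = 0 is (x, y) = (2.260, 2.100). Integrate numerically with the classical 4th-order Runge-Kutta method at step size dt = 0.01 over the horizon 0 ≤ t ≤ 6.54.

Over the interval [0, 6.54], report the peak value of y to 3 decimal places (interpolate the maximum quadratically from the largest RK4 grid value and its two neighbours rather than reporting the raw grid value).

t=0.000: state=(2.260, 2.100)
step 1 (dt=0.01): k1=(-0.274, -0.113), k2=(-0.273, -0.114), k3=(-0.273, -0.114), k4=(-0.272, -0.115); state += dt/6·(k1+2k2+2k3+k4)
t=0.010: state=(2.257, 2.099)
t=0.020: state=(2.255, 2.098)
t=0.030: state=(2.252, 2.097)
continuing one RK4 step at a time; state shown every 25 steps (Δt=0.25):
t=0.250: state=(2.199, 2.064)
t=0.500: state=(2.156, 2.016)
t=0.750: state=(2.133, 1.960)
t=1.000: state=(2.131, 1.904)
t=1.250: state=(2.150, 1.851)
t=1.500: state=(2.189, 1.806)
t=1.750: state=(2.243, 1.772)
t=2.000: state=(2.310, 1.751)
t=2.250: state=(2.384, 1.747)
t=2.500: state=(2.460, 1.758)
t=2.750: state=(2.529, 1.785)
t=3.000: state=(2.584, 1.827)
t=3.250: state=(2.618, 1.880)
t=3.500: state=(2.626, 1.940)
t=3.750: state=(2.607, 2.000)
t=4.000: state=(2.561, 2.054)
t=4.250: state=(2.496, 2.094)
t=4.500: state=(2.418, 2.117)
t=4.750: state=(2.337, 2.119)
t=5.000: state=(2.263, 2.101)
t=5.250: state=(2.201, 2.066)
t=5.500: state=(2.157, 2.018)
t=5.750: state=(2.133, 1.963)
t=6.000: state=(2.131, 1.906)
t=6.250: state=(2.149, 1.853)
t=6.500: state=(2.187, 1.807)
t=6.540: state=(2.194, 1.801)
largest grid value and its neighbours: y(4.640)=2.12091, y(4.650)=2.12093, y(4.660)=2.12091
parabola through these three points peaks at t≈4.650 with y≈2.12093

max y = 2.121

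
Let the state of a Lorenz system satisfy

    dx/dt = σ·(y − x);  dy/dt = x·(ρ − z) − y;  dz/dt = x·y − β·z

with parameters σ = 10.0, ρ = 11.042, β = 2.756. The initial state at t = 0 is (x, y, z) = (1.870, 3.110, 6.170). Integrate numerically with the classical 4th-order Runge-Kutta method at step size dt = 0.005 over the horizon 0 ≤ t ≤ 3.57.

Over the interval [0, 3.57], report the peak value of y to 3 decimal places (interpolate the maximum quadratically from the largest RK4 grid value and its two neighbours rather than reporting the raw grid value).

t=0.000: state=(1.870, 3.110, 6.170)
step 1 (dt=0.005): k1=(12.400, 6.001, -11.189), k2=(12.240, 6.190, -10.987), k3=(12.249, 6.186, -10.989), k4=(12.097, 6.374, -10.787); state += dt/6·(k1+2k2+2k3+k4)
t=0.005: state=(1.931, 3.141, 6.115)
t=0.010: state=(1.991, 3.174, 6.062)
t=0.015: state=(2.050, 3.208, 6.011)
continuing one RK4 step at a time; state shown every 40 steps (Δt=0.2):
t=0.200: state=(4.181, 5.553, 5.653)
t=0.400: state=(7.075, 8.138, 9.816)
t=0.600: state=(6.547, 5.119, 13.300)
t=0.800: state=(3.906, 3.105, 10.560)
t=1.000: state=(3.501, 3.805, 7.888)
t=1.200: state=(4.814, 5.740, 7.615)
t=1.400: state=(6.480, 6.931, 10.316)
t=1.600: state=(5.960, 5.142, 11.974)
t=1.800: state=(4.452, 3.982, 10.302)
t=2.000: state=(4.289, 4.557, 8.669)
t=2.200: state=(5.248, 5.834, 8.855)
t=2.400: state=(6.058, 6.142, 10.575)
t=2.600: state=(5.519, 5.026, 11.119)
t=2.800: state=(4.717, 4.508, 10.004)
t=3.000: state=(4.775, 5.012, 9.160)
t=3.200: state=(5.420, 5.742, 9.561)
t=3.400: state=(5.728, 5.669, 10.542)
t=3.570: state=(5.384, 5.099, 10.660)
largest grid value and its neighbours: y(0.400)=8.13808, y(0.405)=8.13819, y(0.410)=8.13315
parabola through these three points peaks at t≈0.403 with y≈8.13878

max y = 8.139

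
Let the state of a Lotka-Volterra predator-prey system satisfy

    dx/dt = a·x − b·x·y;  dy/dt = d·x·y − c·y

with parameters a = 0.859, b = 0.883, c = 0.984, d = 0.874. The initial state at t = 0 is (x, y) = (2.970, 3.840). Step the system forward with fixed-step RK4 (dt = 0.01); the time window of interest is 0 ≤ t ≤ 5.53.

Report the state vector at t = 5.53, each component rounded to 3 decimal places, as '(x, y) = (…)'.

(x, y) = (0.368, 0.061)

t=0.000: state=(2.970, 3.840)
step 1 (dt=0.01): k1=(-7.519, 6.189), k2=(-7.504, 6.112), k3=(-7.503, 6.112), k4=(-7.485, 6.032); state += dt/6·(k1+2k2+2k3+k4)
t=0.010: state=(2.895, 3.901)
t=0.020: state=(2.820, 3.961)
t=0.030: state=(2.746, 4.018)
continuing one RK4 step at a time; state shown every 20 steps (Δt=0.2):
t=0.200: state=(1.640, 4.689)
t=0.400: state=(0.839, 4.747)
t=0.600: state=(0.444, 4.343)
t=0.800: state=(0.257, 3.785)
t=1.000: state=(0.165, 3.223)
t=1.200: state=(0.116, 2.712)
t=1.400: state=(0.089, 2.267)
t=1.600: state=(0.073, 1.888)
t=1.800: state=(0.064, 1.569)
t=2.000: state=(0.059, 1.303)
t=2.200: state=(0.057, 1.081)
t=2.400: state=(0.057, 0.897)
t=2.600: state=(0.058, 0.744)
t=2.800: state=(0.061, 0.617)
t=3.000: state=(0.066, 0.513)
t=3.200: state=(0.072, 0.426)
t=3.400: state=(0.080, 0.355)
t=3.600: state=(0.090, 0.296)
t=3.800: state=(0.101, 0.247)
t=4.000: state=(0.116, 0.207)
t=4.200: state=(0.133, 0.174)
t=4.400: state=(0.153, 0.146)
t=4.600: state=(0.178, 0.124)
t=4.800: state=(0.207, 0.105)
t=5.000: state=(0.242, 0.090)
t=5.200: state=(0.283, 0.077)
t=5.400: state=(0.332, 0.067)
t=5.530: state=(0.368, 0.061)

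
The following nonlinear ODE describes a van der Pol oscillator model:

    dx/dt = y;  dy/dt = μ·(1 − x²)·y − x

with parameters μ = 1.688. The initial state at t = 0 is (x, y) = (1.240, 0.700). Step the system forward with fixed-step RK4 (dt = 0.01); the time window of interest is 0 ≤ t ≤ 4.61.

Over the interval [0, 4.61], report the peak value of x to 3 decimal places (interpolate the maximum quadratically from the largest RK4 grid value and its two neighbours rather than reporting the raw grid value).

t=0.000: state=(1.240, 0.700)
step 1 (dt=0.01): k1=(0.700, -1.875), k2=(0.691, -1.880), k3=(0.691, -1.880), k4=(0.681, -1.885); state += dt/6·(k1+2k2+2k3+k4)
t=0.010: state=(1.247, 0.681)
t=0.020: state=(1.254, 0.662)
t=0.030: state=(1.260, 0.643)
continuing one RK4 step at a time; state shown every 20 steps (Δt=0.2):
t=0.200: state=(1.342, 0.325)
t=0.400: state=(1.374, 0.007)
t=0.600: state=(1.350, -0.232)
t=0.800: state=(1.285, -0.415)
t=1.000: state=(1.186, -0.574)
t=1.200: state=(1.055, -0.742)
t=1.400: state=(0.886, -0.953)
t=1.600: state=(0.668, -1.254)
t=1.800: state=(0.374, -1.717)
t=2.000: state=(-0.035, -2.414)
t=2.200: state=(-0.598, -3.184)
t=2.400: state=(-1.253, -3.118)
t=2.600: state=(-1.751, -1.740)
t=2.800: state=(-1.962, -0.492)
t=3.000: state=(-1.995, 0.070)
t=3.200: state=(-1.957, 0.278)
t=3.400: state=(-1.892, 0.365)
t=3.600: state=(-1.813, 0.414)
t=3.800: state=(-1.726, 0.455)
t=4.000: state=(-1.631, 0.499)
t=4.200: state=(-1.526, 0.551)
t=4.400: state=(-1.410, 0.617)
t=4.600: state=(-1.278, 0.706)
t=4.610: state=(-1.271, 0.712)
largest grid value and its neighbours: x(0.400)=1.37410, x(0.410)=1.37410, x(0.420)=1.37397
parabola through these three points peaks at t≈0.405 with x≈1.37412

max x = 1.374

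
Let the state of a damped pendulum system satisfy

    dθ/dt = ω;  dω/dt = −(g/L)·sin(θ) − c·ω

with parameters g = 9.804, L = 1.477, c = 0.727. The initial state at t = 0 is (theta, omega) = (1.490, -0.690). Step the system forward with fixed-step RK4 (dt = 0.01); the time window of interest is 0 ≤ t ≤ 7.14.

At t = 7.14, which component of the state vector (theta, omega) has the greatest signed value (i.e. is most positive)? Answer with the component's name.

largest component: omega

t=0.000: state=(1.490, -0.690)
step 1 (dt=0.01): k1=(-0.690, -6.114), k2=(-0.721, -6.090), k3=(-0.720, -6.090), k4=(-0.751, -6.066); state += dt/6·(k1+2k2+2k3+k4)
t=0.010: state=(1.483, -0.751)
t=0.020: state=(1.475, -0.811)
t=0.030: state=(1.467, -0.871)
continuing one RK4 step at a time; state shown every 25 steps (Δt=0.25):
t=0.250: state=(1.140, -2.044)
t=0.500: state=(0.516, -2.811)
t=0.750: state=(-0.179, -2.570)
t=1.000: state=(-0.695, -1.465)
t=1.250: state=(-0.892, -0.109)
t=1.500: state=(-0.767, 1.050)
t=1.750: state=(-0.407, 1.722)
t=2.000: state=(0.036, 1.703)
t=2.250: state=(0.392, 1.072)
t=2.500: state=(0.550, 0.178)
t=2.750: state=(0.489, -0.626)
t=3.000: state=(0.266, -1.088)
t=3.250: state=(-0.016, -1.089)
t=3.500: state=(-0.245, -0.693)
t=3.750: state=(-0.348, -0.115)
t=4.000: state=(-0.308, 0.407)
t=4.250: state=(-0.163, 0.699)
t=4.500: state=(0.016, 0.690)
t=4.750: state=(0.160, 0.430)
t=5.000: state=(0.222, 0.057)
t=5.250: state=(0.192, -0.274)
t=5.500: state=(0.098, -0.451)
t=5.750: state=(-0.017, -0.435)
t=6.000: state=(-0.106, -0.262)
t=6.250: state=(-0.142, -0.022)
t=6.500: state=(-0.120, 0.186)
t=6.750: state=(-0.058, 0.291)
t=7.000: state=(0.015, 0.273)
t=7.140: state=(0.050, 0.217)
compare at T: theta=0.050, omega=0.217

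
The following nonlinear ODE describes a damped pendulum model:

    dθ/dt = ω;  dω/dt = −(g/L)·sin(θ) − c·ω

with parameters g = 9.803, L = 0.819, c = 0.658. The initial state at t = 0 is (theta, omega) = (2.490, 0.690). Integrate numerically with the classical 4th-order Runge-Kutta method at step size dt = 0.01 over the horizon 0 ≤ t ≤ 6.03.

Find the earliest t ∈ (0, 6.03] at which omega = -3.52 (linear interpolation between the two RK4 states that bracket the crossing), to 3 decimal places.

t=0.000: state=(2.490, 0.690)
step 1 (dt=0.01): k1=(0.690, -7.713), k2=(0.651, -7.655), k3=(0.652, -7.657), k4=(0.613, -7.600); state += dt/6·(k1+2k2+2k3+k4)
t=0.010: state=(2.497, 0.613)
t=0.020: state=(2.502, 0.538)
t=0.030: state=(2.507, 0.464)
continuing one RK4 step at a time; state shown every 20 steps (Δt=0.2):
t=0.200: state=(2.484, -0.719)
t=0.400: state=(2.197, -2.201)
t=0.540: state=(1.804, -3.446)
next step: t=0.550: state=(1.769, -3.540) — omega has crossed -3.52
linear interpolation between t=0.540 (-3.44565) and t=0.550 (-3.53959) → t≈0.548

t = 0.548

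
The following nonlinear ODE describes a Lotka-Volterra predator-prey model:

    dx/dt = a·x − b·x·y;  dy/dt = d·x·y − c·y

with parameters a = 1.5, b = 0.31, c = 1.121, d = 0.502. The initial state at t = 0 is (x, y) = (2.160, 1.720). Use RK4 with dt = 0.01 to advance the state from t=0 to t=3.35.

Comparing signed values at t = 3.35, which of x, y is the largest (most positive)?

largest component: y

t=0.000: state=(2.160, 1.720)
step 1 (dt=0.01): k1=(2.088, -0.063), k2=(2.099, -0.054), k3=(2.099, -0.054), k4=(2.109, -0.045); state += dt/6·(k1+2k2+2k3+k4)
t=0.010: state=(2.181, 1.719)
t=0.020: state=(2.202, 1.719)
t=0.030: state=(2.224, 1.719)
continuing one RK4 step at a time; state shown every 20 steps (Δt=0.2):
t=0.200: state=(2.620, 1.746)
t=0.400: state=(3.164, 1.864)
t=0.600: state=(3.778, 2.110)
t=0.800: state=(4.420, 2.545)
t=1.000: state=(4.992, 3.266)
t=1.200: state=(5.327, 4.394)
t=1.400: state=(5.224, 5.990)
t=1.600: state=(4.591, 7.867)
t=1.800: state=(3.606, 9.501)
t=2.000: state=(2.617, 10.365)
t=2.200: state=(1.852, 10.343)
t=2.400: state=(1.340, 9.683)
t=2.600: state=(1.022, 8.701)
t=2.800: state=(0.832, 7.625)
t=3.000: state=(0.723, 6.585)
t=3.200: state=(0.668, 5.641)
t=3.350: state=(0.654, 5.011)
compare at T: x=0.654, y=5.011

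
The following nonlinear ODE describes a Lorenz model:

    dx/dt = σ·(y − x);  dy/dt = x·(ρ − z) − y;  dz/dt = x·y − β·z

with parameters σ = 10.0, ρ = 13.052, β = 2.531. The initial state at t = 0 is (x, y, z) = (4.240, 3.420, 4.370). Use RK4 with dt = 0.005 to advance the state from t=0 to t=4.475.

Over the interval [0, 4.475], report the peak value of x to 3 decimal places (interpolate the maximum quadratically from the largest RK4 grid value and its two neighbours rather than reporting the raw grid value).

t=0.000: state=(4.240, 3.420, 4.370)
step 1 (dt=0.005): k1=(-8.200, 33.392, 3.440), k2=(-7.160, 33.094, 3.701), k3=(-7.194, 33.114, 3.705), k4=(-6.185, 32.836, 3.967); state += dt/6·(k1+2k2+2k3+k4)
t=0.005: state=(4.204, 3.586, 4.389)
t=0.010: state=(4.178, 3.748, 4.410)
t=0.015: state=(4.161, 3.909, 4.434)
continuing one RK4 step at a time; state shown every 40 steps (Δt=0.2):
t=0.200: state=(7.028, 9.423, 8.458)
t=0.400: state=(8.461, 6.525, 17.367)
t=0.600: state=(3.537, 1.835, 13.681)
t=0.800: state=(2.215, 2.324, 9.008)
t=1.000: state=(3.442, 4.563, 6.903)
t=1.200: state=(6.607, 8.389, 9.581)
t=1.400: state=(7.780, 6.629, 15.782)
t=1.600: state=(4.341, 2.949, 13.597)
t=1.800: state=(3.199, 3.330, 9.802)
t=2.000: state=(4.475, 5.563, 8.531)
t=2.200: state=(6.915, 7.878, 11.632)
t=2.400: state=(6.683, 5.539, 14.844)
t=2.600: state=(4.369, 3.615, 12.540)
t=2.800: state=(4.029, 4.379, 9.992)
t=3.000: state=(5.440, 6.378, 10.059)
t=3.200: state=(6.815, 6.948, 12.998)
t=3.400: state=(5.759, 4.862, 13.758)
t=3.600: state=(4.473, 4.225, 11.667)
t=3.800: state=(4.782, 5.277, 10.371)
t=4.000: state=(6.015, 6.580, 11.443)
t=4.200: state=(6.317, 5.988, 13.305)
t=4.400: state=(5.239, 4.714, 12.755)
t=4.475: state=(4.916, 4.591, 12.151)
largest grid value and its neighbours: x(0.330)=9.12547, x(0.335)=9.12803, x(0.340)=9.12271
parabola through these three points peaks at t≈0.334 with x≈9.12815

max x = 9.128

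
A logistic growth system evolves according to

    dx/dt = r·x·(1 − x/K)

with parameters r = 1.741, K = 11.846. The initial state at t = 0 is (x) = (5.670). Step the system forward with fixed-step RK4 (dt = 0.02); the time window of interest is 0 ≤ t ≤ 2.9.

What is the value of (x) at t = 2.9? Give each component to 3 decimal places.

t=0.000: state=(5.670)
step 1 (dt=0.02): k1=(5.147), k2=(5.150), k3=(5.150), k4=(5.153); state += dt/6·(k1+2k2+2k3+k4)
t=0.020: state=(5.773)
t=0.040: state=(5.876)
t=0.060: state=(5.979)
continuing one RK4 step at a time; state shown every 5 steps (Δt=0.1):
t=0.100: state=(6.185)
t=0.200: state=(6.697)
t=0.300: state=(7.196)
t=0.400: state=(7.678)
t=0.500: state=(8.135)
t=0.600: state=(8.564)
t=0.700: state=(8.961)
t=0.800: state=(9.324)
t=0.900: state=(9.652)
t=1.000: state=(9.946)
t=1.100: state=(10.208)
t=1.200: state=(10.439)
t=1.300: state=(10.641)
t=1.400: state=(10.816)
t=1.500: state=(10.969)
t=1.600: state=(11.100)
t=1.700: state=(11.213)
t=1.800: state=(11.309)
t=1.900: state=(11.392)
t=2.000: state=(11.462)
t=2.100: state=(11.522)
t=2.200: state=(11.572)
t=2.300: state=(11.615)
t=2.400: state=(11.652)
t=2.500: state=(11.682)
t=2.600: state=(11.708)
t=2.700: state=(11.730)
t=2.800: state=(11.748)
t=2.900: state=(11.764)

(x) = (11.764)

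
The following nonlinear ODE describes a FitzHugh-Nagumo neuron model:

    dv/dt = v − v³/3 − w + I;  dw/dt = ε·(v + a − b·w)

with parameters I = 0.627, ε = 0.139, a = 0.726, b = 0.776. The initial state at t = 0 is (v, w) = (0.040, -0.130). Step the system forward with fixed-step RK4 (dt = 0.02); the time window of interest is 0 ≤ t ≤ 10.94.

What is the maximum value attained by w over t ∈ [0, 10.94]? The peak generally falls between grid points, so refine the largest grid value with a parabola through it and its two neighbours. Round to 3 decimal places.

max w = 1.586

t=0.000: state=(0.040, -0.130)
step 1 (dt=0.02): k1=(0.797, 0.120), k2=(0.804, 0.121), k3=(0.804, 0.121), k4=(0.811, 0.122); state += dt/6·(k1+2k2+2k3+k4)
t=0.020: state=(0.056, -0.128)
t=0.040: state=(0.072, -0.125)
t=0.060: state=(0.089, -0.123)
continuing one RK4 step at a time; state shown every 25 steps (Δt=0.5):
t=0.500: state=(0.530, -0.056)
t=1.000: state=(1.153, 0.053)
t=1.500: state=(1.627, 0.196)
t=2.000: state=(1.800, 0.352)
t=2.500: state=(1.812, 0.505)
t=3.000: state=(1.771, 0.649)
t=3.500: state=(1.715, 0.782)
t=4.000: state=(1.652, 0.904)
t=4.500: state=(1.587, 1.015)
t=5.000: state=(1.519, 1.116)
t=5.500: state=(1.448, 1.207)
t=6.000: state=(1.374, 1.288)
t=6.500: state=(1.296, 1.360)
t=7.000: state=(1.211, 1.423)
t=7.500: state=(1.118, 1.476)
t=8.000: state=(1.013, 1.520)
t=8.500: state=(0.889, 1.553)
t=9.000: state=(0.737, 1.576)
t=9.500: state=(0.535, 1.586)
t=10.000: state=(0.244, 1.579)
t=10.500: state=(-0.208, 1.547)
t=10.940: state=(-0.792, 1.490)
largest grid value and its neighbours: w(9.540)=1.58592, w(9.560)=1.58594, w(9.580)=1.58593
parabola through these three points peaks at t≈9.562 with w≈1.58594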